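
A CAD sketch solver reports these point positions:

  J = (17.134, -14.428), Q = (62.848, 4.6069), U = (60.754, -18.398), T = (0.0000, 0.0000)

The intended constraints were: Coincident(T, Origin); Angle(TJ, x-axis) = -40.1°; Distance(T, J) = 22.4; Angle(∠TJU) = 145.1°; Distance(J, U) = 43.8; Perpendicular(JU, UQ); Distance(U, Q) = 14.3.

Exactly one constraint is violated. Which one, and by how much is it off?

Distance(U, Q) = 14.3 — off by 8.80.

T = (0.00, 0.00) ✓; TJ at -40.10° ✓; |TJ| = 22.40 ✓; ∠TJU = 145.1° ✓; |JU| = 43.80 ✓; ∠(JU, UQ) = 90.00° ✓; |UQ| = 23.10 ✗.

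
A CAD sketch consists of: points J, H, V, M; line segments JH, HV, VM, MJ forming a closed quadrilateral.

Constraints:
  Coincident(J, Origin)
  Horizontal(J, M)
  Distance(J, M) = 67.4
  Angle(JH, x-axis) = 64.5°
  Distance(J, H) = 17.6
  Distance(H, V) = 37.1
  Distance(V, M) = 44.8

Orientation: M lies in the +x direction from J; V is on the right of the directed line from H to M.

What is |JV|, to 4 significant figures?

30.55

Checks: |HV| = 37.10 ✓; |VM| = 44.80 ✓.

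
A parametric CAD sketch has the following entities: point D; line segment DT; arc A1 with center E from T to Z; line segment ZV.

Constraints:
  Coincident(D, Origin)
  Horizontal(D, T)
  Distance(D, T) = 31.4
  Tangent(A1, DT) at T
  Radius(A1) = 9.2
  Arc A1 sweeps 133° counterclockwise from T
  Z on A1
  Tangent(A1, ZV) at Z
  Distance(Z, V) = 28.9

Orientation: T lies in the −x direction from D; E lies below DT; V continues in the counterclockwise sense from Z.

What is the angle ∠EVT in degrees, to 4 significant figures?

5.818°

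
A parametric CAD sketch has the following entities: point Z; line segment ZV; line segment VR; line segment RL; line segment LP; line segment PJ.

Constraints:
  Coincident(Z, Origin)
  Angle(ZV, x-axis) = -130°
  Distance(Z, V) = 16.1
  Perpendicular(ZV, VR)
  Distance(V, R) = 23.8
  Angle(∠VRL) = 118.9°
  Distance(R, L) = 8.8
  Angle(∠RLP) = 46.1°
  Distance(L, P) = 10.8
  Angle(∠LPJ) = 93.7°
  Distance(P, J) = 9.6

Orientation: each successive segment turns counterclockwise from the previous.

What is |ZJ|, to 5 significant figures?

28.371

Z is at the origin; ZV runs at -130.0° with length 16.1, so V = (-10.349, -12.333). ZV ⟂ VR, so VR runs at -40.000°; with |VR| = 23.8, R = (7.8830, -27.632). ∠VRL = 118.9° gives RL at 21.100° from the x-axis; with |RL| = 8.8, L = (16.093, -24.464). ∠RLP = 46.1° gives LP at 155.00° from the x-axis; with |LP| = 10.8, P = (6.3048, -19.899). ∠LPJ = 93.7° gives PJ at -118.70° from the x-axis; with |PJ| = 9.6, J = (1.6947, -28.320). Then |ZJ| = |J − Z| = 28.371.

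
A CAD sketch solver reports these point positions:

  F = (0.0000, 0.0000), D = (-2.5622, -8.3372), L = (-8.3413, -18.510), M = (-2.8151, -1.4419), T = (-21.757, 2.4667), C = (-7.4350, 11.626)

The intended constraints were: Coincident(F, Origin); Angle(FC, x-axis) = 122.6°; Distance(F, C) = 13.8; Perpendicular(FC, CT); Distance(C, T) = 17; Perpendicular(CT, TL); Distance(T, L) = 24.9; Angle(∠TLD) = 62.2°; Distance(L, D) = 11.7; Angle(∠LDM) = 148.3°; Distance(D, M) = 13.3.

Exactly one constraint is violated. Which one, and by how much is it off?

Distance(D, M) = 13.3 — off by 6.40.

F = (0.00, 0.00) ✓; FC at 122.6° ✓; |FC| = 13.80 ✓; ∠(FC, CT) = 90.00° ✓; |CT| = 17.00 ✓; ∠(CT, TL) = 90.00° ✓; |TL| = 24.90 ✓; ∠TLD = 62.20° ✓; |LD| = 11.70 ✓; ∠LDM = 148.3° ✓; |DM| = 6.900 ✗.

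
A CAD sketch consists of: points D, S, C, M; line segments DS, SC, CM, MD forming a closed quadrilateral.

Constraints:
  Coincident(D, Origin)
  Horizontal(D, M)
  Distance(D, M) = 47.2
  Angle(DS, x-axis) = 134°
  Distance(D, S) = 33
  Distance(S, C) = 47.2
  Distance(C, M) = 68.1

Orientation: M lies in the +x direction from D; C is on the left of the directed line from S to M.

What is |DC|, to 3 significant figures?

58.2

D is at the origin; D and M share the same y with |DM| = 47.2 and M in +x, so M = (47.2, 0). DS runs at 134.0° with |DS| = 33.0, so S = (-22.9, 23.7). C is determined by |SC| = 47.2 and |CM| = 68.1 together: it lies at the intersection of circle(S, 47.2) and circle(M, 68.1). With |SM| = 74.0, the foot of the radical line on SM is 20.7 from S and the perpendicular offset is √(47.2² − 20.7²) = 42.4. Taking the left-of-SM solution: C = (10.3, 57.2).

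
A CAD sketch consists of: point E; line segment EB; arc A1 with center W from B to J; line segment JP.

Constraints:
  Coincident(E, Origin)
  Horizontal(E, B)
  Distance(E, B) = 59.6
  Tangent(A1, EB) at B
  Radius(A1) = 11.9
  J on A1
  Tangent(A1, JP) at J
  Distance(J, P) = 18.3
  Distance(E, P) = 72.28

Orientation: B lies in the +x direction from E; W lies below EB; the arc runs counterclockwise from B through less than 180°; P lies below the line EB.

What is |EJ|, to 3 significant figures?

55.1

Checks: |WJ| = 11.90 ✓; ∠(WJ, JP) = 90.00° ✓; |JP| = 18.30 ✓; |EP| = 72.28 ✓.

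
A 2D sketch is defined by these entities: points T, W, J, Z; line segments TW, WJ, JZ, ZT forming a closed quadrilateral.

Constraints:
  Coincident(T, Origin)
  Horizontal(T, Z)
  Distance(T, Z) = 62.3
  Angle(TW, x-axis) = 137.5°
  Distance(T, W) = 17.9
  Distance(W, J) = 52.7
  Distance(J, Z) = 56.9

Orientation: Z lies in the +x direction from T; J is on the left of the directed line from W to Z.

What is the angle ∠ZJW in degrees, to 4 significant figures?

88.39°

Checks: |WJ| = 52.70 ✓; |JZ| = 56.90 ✓.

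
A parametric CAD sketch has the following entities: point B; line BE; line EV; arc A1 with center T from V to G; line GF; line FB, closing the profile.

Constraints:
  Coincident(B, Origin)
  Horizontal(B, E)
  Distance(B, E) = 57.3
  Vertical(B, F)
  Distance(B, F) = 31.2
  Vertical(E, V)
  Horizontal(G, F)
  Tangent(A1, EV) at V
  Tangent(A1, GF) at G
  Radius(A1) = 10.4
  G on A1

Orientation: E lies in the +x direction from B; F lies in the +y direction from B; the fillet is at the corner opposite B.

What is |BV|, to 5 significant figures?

60.958

B is at the origin; BE is horizontal with |BE| = 57.3 and E on the +x side, so E = (57.300, 0.0000). BF is vertical with |BF| = 31.2 and F on the +y side, so F = (0.0000, 31.200). The virtual corner opposite B is at (57.300, 31.200). A1 meets EV tangentially, so TV is at right angles to EV and tangency of A1 to GF means the radius TG is perpendicular to GF, with radius 10.4, so the center T sits 10.4 in from both sides at T = (46.900, 20.800). That places the tangent points at V = (57.300, 20.800) on EV and G = (46.900, 31.200) on GF. Then |BV| = |V − B| = 60.958.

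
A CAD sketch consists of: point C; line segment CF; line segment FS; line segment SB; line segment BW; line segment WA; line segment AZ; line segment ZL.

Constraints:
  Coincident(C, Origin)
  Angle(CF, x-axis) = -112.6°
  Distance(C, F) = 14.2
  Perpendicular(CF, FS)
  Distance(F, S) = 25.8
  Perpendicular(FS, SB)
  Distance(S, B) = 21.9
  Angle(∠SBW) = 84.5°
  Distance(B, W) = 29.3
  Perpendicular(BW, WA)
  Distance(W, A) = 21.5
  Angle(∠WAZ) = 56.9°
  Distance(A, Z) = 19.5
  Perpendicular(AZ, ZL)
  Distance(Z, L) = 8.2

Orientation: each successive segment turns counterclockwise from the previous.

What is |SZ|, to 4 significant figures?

15.42

The perpendicularity gives WA at right angles to BW, so WA runs at -107.1°; with |WA| = 21.5, A = (-7.549, -14.74). ∠WAZ = 56.9° gives AZ at 16.00° from the x-axis; with |AZ| = 19.5, Z = (11.20, -9.365). Then |SZ| = |Z − S| = 15.42.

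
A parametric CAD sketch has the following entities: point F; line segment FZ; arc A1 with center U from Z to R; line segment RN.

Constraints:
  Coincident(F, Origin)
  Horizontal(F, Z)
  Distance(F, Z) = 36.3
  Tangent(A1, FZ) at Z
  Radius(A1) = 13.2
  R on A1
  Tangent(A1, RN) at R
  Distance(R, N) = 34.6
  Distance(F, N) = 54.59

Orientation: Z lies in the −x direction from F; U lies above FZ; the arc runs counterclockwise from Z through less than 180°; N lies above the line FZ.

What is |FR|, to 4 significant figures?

27.00

Checks: |UZ| = 13.20 ✓; |UR| = 13.20 ✓; ∠(UR, RN) = 90.00° ✓; |RN| = 34.60 ✓; |FN| = 54.59 ✓.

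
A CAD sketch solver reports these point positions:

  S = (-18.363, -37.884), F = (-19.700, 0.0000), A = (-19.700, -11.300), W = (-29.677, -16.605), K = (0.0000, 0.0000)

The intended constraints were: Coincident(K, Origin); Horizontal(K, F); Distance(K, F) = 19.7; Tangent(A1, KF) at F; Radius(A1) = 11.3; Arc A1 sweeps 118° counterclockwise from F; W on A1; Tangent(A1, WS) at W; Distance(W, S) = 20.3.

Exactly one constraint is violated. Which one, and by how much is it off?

Distance(W, S) = 20.3 — off by 3.80.

K = (0.00, 0.00) ✓; K.y = 0.00, F.y = 0.00 ✓; |KF| = 19.70 ✓; ∠(AF, FK) = 90.00° ✓; |AF| = 11.30 ✓; bearing(A→W) − bearing(A→F) = 118.0° ✓; |AW| = 11.30 ✓; ∠(AW, WS) = 90.00° ✓; |WS| = 24.10 ✗.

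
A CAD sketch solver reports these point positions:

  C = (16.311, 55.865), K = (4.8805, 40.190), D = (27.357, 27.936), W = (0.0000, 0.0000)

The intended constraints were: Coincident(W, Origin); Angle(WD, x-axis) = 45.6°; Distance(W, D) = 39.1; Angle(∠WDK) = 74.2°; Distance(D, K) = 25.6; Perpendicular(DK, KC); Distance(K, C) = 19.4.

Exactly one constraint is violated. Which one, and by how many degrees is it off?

Perpendicular(DK, KC) — off by 7.50°.

W = (0.00, 0.00) ✓; WD at 45.60° ✓; |WD| = 39.10 ✓; ∠WDK = 74.20° ✓; |DK| = 25.60 ✓; ∠(DK, KC) = 97.50° ✗; |KC| = 19.40 ✓.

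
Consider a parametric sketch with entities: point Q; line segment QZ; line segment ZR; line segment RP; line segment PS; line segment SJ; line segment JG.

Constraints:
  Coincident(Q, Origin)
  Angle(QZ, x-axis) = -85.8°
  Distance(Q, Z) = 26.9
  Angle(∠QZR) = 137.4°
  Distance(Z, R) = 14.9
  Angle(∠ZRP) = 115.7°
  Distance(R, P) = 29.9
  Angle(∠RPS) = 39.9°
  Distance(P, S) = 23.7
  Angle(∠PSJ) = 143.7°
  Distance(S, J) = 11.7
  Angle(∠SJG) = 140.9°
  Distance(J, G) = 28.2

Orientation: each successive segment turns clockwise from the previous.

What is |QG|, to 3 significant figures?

46.5

∠PSJ = 143.7° gives SJ at -9.10° from the x-axis; with |SJ| = 11.7, J = (-3.82, -22.9). ∠SJG = 140.9° gives JG at -48.2° from the x-axis; with |JG| = 28.2, G = (15.0, -44.0). Then |QG| = |G − Q| = 46.5.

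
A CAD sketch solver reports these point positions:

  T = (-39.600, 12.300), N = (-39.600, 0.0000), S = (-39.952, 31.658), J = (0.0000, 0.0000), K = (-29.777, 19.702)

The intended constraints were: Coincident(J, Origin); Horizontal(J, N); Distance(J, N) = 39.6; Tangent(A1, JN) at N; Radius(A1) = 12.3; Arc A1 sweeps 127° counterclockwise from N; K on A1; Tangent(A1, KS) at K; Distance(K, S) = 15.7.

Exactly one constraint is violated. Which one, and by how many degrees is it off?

Tangent(A1, KS) at K — off by 3.40°.

J = (0.00, 0.00) ✓; J.y = 0.00, N.y = 0.00 ✓; |JN| = 39.60 ✓; ∠(TN, NJ) = 90.00° ✓; |TN| = 12.30 ✓; bearing(T→K) − bearing(T→N) = 127.0° ✓; |TK| = 12.30 ✓; ∠(TK, KS) = 86.60° ✗; |KS| = 15.70 ✓.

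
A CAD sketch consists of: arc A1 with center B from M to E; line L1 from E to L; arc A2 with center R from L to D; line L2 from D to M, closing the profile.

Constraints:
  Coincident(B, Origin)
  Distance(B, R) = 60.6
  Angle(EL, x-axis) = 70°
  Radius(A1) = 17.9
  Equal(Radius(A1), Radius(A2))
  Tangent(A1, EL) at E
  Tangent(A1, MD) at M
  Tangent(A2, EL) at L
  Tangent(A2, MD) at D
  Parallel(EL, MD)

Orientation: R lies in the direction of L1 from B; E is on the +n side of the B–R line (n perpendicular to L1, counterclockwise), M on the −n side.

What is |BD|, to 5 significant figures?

63.188

The slot axis is L1's direction at 70.0°, so u = (cos 70.0°, sin 70.0°) = (0.34202, 0.93969) and n = (−sin 70.0°, cos 70.0°) = (-0.93969, 0.34202). B is at the origin and R lies 60.6 along u from B, so R = 60.6·u = (20.726, 56.945). Tangency of A1 to both parallel lines with radius 17.9 puts E and M at B ± 17.9·n: E = (-16.820, 6.1222), M = (16.820, -6.1222). Equal radii place L and D the same way about R: L = R + 17.9·n = (3.9059, 63.068), D = R − 17.9·n = (37.547, 50.823). Then |BD| = |D − B| = 63.188.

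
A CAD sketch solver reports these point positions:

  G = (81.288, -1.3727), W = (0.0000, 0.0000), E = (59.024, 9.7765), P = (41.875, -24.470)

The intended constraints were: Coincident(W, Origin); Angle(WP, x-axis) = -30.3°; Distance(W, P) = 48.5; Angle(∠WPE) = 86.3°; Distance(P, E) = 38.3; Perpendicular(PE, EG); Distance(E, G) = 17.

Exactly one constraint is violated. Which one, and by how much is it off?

Distance(E, G) = 17 — off by 7.90.

W = (0.00, 0.00) ✓; WP at -30.30° ✓; |WP| = 48.50 ✓; ∠WPE = 86.30° ✓; |PE| = 38.30 ✓; ∠(PE, EG) = 90.00° ✓; |EG| = 24.90 ✗.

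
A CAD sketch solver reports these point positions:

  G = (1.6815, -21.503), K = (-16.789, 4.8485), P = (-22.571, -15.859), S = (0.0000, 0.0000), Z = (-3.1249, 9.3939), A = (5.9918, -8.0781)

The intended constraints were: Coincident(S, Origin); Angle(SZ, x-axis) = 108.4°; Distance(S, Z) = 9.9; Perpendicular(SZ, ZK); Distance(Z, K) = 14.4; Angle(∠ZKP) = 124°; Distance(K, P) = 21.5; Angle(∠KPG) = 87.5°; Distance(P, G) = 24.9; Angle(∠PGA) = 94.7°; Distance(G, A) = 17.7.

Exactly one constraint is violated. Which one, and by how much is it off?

Distance(G, A) = 17.7 — off by 3.60.

S = (0.00, 0.00) ✓; SZ at 108.4° ✓; |SZ| = 9.900 ✓; ∠(SZ, ZK) = 90.00° ✓; |ZK| = 14.40 ✓; ∠ZKP = 124.0° ✓; |KP| = 21.50 ✓; ∠KPG = 87.50° ✓; |PG| = 24.90 ✓; ∠PGA = 94.70° ✓; |GA| = 14.10 ✗.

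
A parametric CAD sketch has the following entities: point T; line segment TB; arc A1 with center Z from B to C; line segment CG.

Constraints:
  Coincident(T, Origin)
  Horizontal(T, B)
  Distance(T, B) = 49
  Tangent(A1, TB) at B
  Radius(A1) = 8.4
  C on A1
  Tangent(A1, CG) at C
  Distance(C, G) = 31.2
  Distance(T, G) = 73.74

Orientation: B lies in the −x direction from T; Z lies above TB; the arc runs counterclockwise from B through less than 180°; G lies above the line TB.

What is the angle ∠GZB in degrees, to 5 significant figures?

152.98°

Checks: T = (0.00, 0.00) ✓; |ZC| = 8.400 ✓; ∠(ZC, CG) = 90.00° ✓; |CG| = 31.20 ✓; |TG| = 73.74 ✓.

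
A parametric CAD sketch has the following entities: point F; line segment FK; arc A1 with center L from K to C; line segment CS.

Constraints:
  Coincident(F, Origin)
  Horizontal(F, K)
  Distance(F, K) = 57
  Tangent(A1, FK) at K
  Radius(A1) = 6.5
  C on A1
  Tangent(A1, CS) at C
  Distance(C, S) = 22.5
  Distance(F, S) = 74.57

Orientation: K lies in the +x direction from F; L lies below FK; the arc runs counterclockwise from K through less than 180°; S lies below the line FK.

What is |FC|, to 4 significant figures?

54.00

Checks: F = (0.00, 0.00) ✓; |LC| = 6.500 ✓; ∠(LC, CS) = 90.00° ✓; |CS| = 22.50 ✓; |FS| = 74.57 ✓.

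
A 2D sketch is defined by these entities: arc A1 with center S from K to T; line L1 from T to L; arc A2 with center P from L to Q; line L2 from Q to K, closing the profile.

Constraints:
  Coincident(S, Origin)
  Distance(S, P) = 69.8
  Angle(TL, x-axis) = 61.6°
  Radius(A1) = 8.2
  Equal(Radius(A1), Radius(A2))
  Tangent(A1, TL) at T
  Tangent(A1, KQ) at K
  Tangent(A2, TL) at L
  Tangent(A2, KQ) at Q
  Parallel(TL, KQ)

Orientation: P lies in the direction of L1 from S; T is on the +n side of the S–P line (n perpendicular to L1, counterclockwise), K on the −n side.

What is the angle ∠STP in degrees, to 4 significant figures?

83.30°

The slot axis is L1's direction at 61.6°, so u = (cos 61.6°, sin 61.6°) = (0.4756, 0.8796) and n = (−sin 61.6°, cos 61.6°) = (-0.8796, 0.4756). S is at the origin and P lies 69.8 along u from S, so P = 69.8·u = (33.20, 61.40). Tangency of A1 to both parallel lines with radius 8.2 puts T and K at S ± 8.2·n: T = (-7.213, 3.900), K = (7.213, -3.900). Then cos ∠STP = TS·TP / (|TS||TP|), giving 83.30°.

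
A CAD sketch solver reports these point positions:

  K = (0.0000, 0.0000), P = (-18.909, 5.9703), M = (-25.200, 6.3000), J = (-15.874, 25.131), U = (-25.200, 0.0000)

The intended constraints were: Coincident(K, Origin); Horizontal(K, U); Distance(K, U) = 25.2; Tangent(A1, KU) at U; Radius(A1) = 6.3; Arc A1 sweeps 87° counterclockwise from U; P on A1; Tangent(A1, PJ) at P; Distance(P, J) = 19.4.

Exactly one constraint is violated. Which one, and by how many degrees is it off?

Tangent(A1, PJ) at P — off by 6.00°.

K = (0.00, 0.00) ✓; K.y = 0.00, U.y = 0.00 ✓; |KU| = 25.20 ✓; ∠(MU, UK) = 90.00° ✓; |MU| = 6.300 ✓; bearing(M→P) − bearing(M→U) = 87.00° ✓; |MP| = 6.300 ✓; ∠(MP, PJ) = 96.00° ✗; |PJ| = 19.40 ✓.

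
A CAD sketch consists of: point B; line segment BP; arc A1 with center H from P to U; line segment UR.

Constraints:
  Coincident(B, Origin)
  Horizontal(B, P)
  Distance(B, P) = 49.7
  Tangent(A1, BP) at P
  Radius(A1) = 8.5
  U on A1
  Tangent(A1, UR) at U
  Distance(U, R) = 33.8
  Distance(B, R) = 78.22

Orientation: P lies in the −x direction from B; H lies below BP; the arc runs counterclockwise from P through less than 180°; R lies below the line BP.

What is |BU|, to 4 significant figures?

58.06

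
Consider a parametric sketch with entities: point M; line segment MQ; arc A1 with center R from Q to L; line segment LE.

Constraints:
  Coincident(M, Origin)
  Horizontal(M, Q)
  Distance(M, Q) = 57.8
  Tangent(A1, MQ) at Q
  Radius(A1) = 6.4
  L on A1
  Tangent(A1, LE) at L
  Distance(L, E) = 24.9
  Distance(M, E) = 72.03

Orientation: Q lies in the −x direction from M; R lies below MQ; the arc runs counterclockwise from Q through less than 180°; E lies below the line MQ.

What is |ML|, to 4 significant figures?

64.50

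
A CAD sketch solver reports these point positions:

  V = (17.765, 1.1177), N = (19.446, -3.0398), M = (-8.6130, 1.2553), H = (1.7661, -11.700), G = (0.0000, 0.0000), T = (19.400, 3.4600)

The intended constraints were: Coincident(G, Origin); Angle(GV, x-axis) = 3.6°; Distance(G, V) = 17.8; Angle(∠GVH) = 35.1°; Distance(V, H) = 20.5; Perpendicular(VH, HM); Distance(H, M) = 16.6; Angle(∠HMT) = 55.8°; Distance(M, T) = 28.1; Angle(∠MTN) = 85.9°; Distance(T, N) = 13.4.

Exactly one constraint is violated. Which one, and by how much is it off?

Distance(T, N) = 13.4 — off by 6.90.

G = (0.00, 0.00) ✓; GV at 3.600° ✓; |GV| = 17.80 ✓; ∠GVH = 35.10° ✓; |VH| = 20.50 ✓; ∠(VH, HM) = 90.00° ✓; |HM| = 16.60 ✓; ∠HMT = 55.80° ✓; |MT| = 28.10 ✓; ∠MTN = 85.91° ✓; |TN| = 6.500 ✗.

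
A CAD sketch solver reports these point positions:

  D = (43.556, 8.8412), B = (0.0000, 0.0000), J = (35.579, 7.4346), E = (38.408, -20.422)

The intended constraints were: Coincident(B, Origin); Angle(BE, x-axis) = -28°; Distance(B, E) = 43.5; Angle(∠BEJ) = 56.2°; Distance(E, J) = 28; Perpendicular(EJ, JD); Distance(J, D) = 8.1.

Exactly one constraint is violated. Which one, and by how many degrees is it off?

Perpendicular(EJ, JD) — off by 4.20°.

B = (0.00, 0.00) ✓; BE at -28.00° ✓; |BE| = 43.50 ✓; ∠BEJ = 56.20° ✓; |EJ| = 28.00 ✓; ∠(EJ, JD) = 85.80° ✗; |JD| = 8.100 ✓.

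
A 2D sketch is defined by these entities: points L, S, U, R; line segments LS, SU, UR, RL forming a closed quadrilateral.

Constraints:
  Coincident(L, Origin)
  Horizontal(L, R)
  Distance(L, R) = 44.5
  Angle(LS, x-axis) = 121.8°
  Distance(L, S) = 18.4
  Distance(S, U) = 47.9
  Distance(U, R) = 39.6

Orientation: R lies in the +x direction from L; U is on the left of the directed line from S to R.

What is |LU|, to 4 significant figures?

50.03

L is at the origin; L and R share the same y with |LR| = 44.5 and R in +x, so R = (44.5, 0). LS runs at 121.8° with |LS| = 18.4, so S = (-9.696, 15.64). U is determined by |SU| = 47.9 and |UR| = 39.6 together: it lies at the intersection of circle(S, 47.9) and circle(R, 39.6). With |SR| = 56.41, the foot of the radical line on SR is 34.64 from S and the perpendicular offset is √(47.9² − 34.64²) = 33.08. Taking the left-of-SR solution: U = (32.76, 37.82).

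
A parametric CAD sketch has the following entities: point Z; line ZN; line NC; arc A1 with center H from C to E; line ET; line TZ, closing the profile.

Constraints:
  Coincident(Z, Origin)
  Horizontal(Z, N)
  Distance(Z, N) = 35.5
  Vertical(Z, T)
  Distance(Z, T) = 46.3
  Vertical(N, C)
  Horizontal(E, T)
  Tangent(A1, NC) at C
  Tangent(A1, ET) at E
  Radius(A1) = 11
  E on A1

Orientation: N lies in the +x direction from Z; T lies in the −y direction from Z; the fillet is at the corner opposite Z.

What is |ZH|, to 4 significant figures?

42.97

ZT is vertical with |ZT| = 46.3 and T on the −y side, so T = (0.000, -46.30). The virtual corner opposite Z is at (35.50, -46.30). The tangent condition forces HC to be normal to NC and the tangent condition forces HE to be normal to ET, with radius 11.0, so the center H sits 11.0 in from both sides at H = (24.50, -35.30). Then |ZH| = |H − Z| = 42.97.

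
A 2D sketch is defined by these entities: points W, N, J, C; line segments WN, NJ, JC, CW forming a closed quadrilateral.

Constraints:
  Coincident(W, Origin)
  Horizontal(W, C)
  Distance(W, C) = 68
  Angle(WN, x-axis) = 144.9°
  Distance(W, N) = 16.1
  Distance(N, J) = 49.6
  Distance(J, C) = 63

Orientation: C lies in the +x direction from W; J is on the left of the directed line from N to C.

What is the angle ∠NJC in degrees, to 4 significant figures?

92.25°

W is at the origin; W and C share the same y with |WC| = 68.0 and C in +x, so C = (68.0, 0). WN runs at 144.9° with |WN| = 16.1, so N = (-13.17, 9.258). J is determined by |NJ| = 49.6 and |JC| = 63.0 together: it lies at the intersection of circle(N, 49.6) and circle(C, 63.0). With |NC| = 81.70, the foot of the radical line on NC is 31.61 from N and the perpendicular offset is √(49.6² − 31.61²) = 38.22. Taking the left-of-NC solution: J = (22.57, 43.65).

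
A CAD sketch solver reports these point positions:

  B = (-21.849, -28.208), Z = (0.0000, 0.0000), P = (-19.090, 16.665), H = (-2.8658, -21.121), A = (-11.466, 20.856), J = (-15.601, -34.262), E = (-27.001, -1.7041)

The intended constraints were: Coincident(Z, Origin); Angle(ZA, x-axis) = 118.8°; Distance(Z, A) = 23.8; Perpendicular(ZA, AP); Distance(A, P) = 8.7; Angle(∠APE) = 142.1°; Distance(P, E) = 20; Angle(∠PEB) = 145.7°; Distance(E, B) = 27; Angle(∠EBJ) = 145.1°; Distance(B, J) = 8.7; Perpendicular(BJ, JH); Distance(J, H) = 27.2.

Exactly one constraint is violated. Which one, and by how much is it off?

Distance(J, H) = 27.2 — off by 8.90.

Z = (0.00, 0.00) ✓; ZA at 118.8° ✓; |ZA| = 23.80 ✓; ∠(ZA, AP) = 90.00° ✓; |AP| = 8.700 ✓; ∠APE = 142.1° ✓; |PE| = 20.00 ✓; ∠PEB = 145.7° ✓; |EB| = 27.00 ✓; ∠EBJ = 145.1° ✓; |BJ| = 8.700 ✓; ∠(BJ, JH) = 89.99° ✓; |JH| = 18.30 ✗.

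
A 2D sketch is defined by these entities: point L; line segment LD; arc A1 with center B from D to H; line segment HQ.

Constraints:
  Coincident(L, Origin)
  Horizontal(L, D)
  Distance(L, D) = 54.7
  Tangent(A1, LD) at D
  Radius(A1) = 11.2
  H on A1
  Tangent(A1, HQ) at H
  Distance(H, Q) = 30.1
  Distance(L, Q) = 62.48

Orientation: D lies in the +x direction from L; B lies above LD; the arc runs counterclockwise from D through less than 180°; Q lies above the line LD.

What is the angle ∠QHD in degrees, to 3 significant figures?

117°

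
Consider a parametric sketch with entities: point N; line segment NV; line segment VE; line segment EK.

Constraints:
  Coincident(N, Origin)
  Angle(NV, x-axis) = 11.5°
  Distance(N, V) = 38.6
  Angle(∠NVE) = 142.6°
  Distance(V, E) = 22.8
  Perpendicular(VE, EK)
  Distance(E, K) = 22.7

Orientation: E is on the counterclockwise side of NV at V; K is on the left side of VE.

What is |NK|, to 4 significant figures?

53.47

∠NVE = 142.6°, so VE runs at 11.5° + (180° − 142.6°) = 48.90° from the x-axis; with |VE| = 22.8, E = V + 22.8·(cos 48.90°, sin 48.90°) = (52.81, 24.88). VE is perpendicular to EK; with |EK| = 22.7 on the left of VE, K = E + 22.7·(-0.7536, 0.6574) = (35.71, 39.80). Then |NK| = |K − N| = 53.47.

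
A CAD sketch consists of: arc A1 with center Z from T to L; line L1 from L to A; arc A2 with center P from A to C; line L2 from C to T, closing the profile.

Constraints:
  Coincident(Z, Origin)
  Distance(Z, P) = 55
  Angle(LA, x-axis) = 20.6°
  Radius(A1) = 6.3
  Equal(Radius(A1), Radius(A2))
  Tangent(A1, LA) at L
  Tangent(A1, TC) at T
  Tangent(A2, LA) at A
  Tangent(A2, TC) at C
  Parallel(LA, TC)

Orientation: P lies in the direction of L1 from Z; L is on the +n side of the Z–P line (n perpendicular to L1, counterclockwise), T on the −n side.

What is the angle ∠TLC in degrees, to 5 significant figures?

77.097°

Tangency of A1 to both parallel lines with radius 6.3 puts L and T at Z ± 6.3·n: L = (-2.2166, 5.8972), T = (2.2166, -5.8972). Equal radii place A and C the same way about P: A = P + 6.3·n = (49.267, 25.248), C = P − 6.3·n = (53.700, 13.454). Then cos ∠TLC = LT·LC / (|LT||LC|), giving 77.097°.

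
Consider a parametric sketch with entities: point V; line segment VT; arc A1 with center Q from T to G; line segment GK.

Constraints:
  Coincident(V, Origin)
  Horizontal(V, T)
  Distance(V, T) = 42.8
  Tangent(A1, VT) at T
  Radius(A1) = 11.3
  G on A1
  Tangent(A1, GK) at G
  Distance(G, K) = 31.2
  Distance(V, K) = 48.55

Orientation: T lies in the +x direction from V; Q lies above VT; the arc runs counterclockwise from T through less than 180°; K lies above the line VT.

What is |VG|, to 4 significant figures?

54.03

V is at the origin; V and T share the same y with |VT| = 42.8 and T on the +x side, so T = (42.80, 0.000). The tangent condition forces QT to be normal to VT, so Q = T + (0, 11.3) = (42.80, 11.30). Since QG ⟂ GK (tangency), |QK| = √(11.3² + 31.2²) = 33.18 regardless of where G sits on A1. So K lies on both circle(V, 48.55) and circle(Q, 33.18); the above-VT intersection is K = (26.89, 40.42). G is the foot of the tangent from K: G = (50.28, 19.77).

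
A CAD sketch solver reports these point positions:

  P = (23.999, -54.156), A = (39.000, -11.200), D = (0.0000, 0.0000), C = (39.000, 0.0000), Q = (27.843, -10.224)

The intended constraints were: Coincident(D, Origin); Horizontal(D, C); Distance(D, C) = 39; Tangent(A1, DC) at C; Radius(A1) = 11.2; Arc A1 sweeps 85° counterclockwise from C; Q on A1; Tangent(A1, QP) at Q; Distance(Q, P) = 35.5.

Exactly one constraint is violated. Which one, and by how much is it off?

Distance(Q, P) = 35.5 — off by 8.60.

D = (0.00, 0.00) ✓; D.y = 0.00, C.y = 0.00 ✓; |DC| = 39.00 ✓; ∠(AC, CD) = 90.00° ✓; |AC| = 11.20 ✓; bearing(A→Q) − bearing(A→C) = 85.00° ✓; |AQ| = 11.20 ✓; ∠(AQ, QP) = 90.00° ✓; |QP| = 44.10 ✗.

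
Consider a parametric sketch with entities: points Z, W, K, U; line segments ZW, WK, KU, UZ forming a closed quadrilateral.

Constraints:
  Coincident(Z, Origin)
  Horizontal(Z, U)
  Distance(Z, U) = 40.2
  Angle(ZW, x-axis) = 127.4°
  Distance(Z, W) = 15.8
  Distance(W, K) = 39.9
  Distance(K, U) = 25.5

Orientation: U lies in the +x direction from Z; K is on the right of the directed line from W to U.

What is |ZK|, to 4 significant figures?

24.44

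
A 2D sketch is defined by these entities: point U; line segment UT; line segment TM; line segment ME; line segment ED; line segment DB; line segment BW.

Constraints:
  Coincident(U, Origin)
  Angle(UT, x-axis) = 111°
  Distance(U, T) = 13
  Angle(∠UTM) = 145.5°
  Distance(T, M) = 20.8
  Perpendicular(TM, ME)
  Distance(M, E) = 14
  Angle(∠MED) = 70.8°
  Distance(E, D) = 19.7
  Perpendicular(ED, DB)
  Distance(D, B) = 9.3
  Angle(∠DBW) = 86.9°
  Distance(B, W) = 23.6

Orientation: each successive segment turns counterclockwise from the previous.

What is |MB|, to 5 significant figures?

15.597

U is at the origin; UT runs at 111.0° with length 13.0, so T = (-4.6588, 12.137). ∠UTM = 145.5° gives TM at 145.50° from the x-axis; with |TM| = 20.8, M = (-21.801, 23.918). TM is perpendicular to ME, so ME runs at -124.50°; with |ME| = 14.0, E = (-29.730, 12.380). ∠MED = 70.8° gives ED at -15.300° from the x-axis; with |ED| = 19.7, D = (-10.729, 7.1817). ED ⟂ DB, so DB runs at 74.700°; with |DB| = 9.3, B = (-8.2745, 16.152). Then |MB| = |B − M| = 15.597.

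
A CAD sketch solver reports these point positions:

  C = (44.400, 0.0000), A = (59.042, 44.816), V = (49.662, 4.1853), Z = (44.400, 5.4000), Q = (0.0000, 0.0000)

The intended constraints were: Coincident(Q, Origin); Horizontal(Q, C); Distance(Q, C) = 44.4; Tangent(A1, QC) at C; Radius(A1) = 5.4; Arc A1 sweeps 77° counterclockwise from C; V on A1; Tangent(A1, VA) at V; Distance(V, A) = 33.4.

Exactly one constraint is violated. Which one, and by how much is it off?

Distance(V, A) = 33.4 — off by 8.30.

Q = (0.00, 0.00) ✓; Q.y = 0.00, C.y = 0.00 ✓; |QC| = 44.40 ✓; ∠(ZC, CQ) = 90.00° ✓; |ZC| = 5.400 ✓; bearing(Z→V) − bearing(Z→C) = 77.00° ✓; |ZV| = 5.400 ✓; ∠(ZV, VA) = 90.00° ✓; |VA| = 41.70 ✗.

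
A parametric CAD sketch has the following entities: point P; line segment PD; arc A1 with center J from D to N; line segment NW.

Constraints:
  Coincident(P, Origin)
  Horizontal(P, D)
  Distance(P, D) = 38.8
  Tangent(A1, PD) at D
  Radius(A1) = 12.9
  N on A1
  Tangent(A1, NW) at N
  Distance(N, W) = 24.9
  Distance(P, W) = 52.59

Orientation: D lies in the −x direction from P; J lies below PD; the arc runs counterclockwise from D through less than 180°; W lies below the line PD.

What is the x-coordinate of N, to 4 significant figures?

-48.96

P is at the origin; PD is horizontal with |PD| = 38.8 and D on the −x side, so D = (-38.80, 0.000). The tangent condition forces JD to be normal to PD, so J = D + (0, -12.9) = (-38.80, -12.90). Since JN ⟂ NW (tangency), |JW| = √(12.9² + 24.9²) = 28.04 regardless of where N sits on A1. So W lies on both circle(P, 52.59) and circle(J, 28.04); the below-PD intersection is W = (-33.60, -40.46). N is the foot of the tangent from W: N = (-48.96, -20.86).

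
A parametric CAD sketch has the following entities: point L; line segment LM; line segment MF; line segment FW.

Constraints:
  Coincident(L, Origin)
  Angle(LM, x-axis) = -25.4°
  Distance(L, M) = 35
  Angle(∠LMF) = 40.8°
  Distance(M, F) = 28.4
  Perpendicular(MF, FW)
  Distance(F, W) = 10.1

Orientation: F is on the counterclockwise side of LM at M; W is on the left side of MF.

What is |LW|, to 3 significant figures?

12.9

L is at the origin; LM runs at -25.4° with length 35.0, so M = 35.0·(cos -25.4°, sin -25.4°) = (31.6, -15.0). ∠LMF = 40.8°, so MF runs at -25.4° + (180° − 40.8°) = 114° from the x-axis; with |MF| = 28.4, F = M + 28.4·(cos 114°, sin 114°) = (20.2, 11.0). MF ⟂ FW; with |FW| = 10.1 on the left of MF, W = F + 10.1·(-0.915, -0.404) = (10.9, 6.90). Then |LW| = |W − L| = 12.9.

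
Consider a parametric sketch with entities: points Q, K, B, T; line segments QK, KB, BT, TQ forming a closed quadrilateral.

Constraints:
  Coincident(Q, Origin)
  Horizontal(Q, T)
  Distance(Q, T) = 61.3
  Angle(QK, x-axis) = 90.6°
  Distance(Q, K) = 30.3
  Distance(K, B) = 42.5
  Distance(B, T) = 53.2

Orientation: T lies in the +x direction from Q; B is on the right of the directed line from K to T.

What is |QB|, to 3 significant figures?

14.5

Checks: |KB| = 42.50 ✓; |BT| = 53.20 ✓.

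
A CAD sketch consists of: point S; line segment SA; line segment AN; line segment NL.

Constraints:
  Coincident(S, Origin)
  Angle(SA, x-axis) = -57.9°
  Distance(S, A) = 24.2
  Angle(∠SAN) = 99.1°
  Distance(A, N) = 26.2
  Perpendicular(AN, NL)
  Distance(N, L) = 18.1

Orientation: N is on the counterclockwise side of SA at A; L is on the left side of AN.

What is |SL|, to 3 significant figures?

30.6

S is at the origin; SA runs at -57.9° with length 24.2, so A = 24.2·(cos -57.9°, sin -57.9°) = (12.9, -20.5). ∠SAN = 99.1°, so AN runs at -57.9° + (180° − 99.1°) = 23.0° from the x-axis; with |AN| = 26.2, N = A + 26.2·(cos 23.0°, sin 23.0°) = (37.0, -10.3). The perpendicularity gives NL at right angles to AN; with |NL| = 18.1 on the left of AN, L = N + 18.1·(-0.391, 0.921) = (29.9, 6.40). Then |SL| = |L − S| = 30.6.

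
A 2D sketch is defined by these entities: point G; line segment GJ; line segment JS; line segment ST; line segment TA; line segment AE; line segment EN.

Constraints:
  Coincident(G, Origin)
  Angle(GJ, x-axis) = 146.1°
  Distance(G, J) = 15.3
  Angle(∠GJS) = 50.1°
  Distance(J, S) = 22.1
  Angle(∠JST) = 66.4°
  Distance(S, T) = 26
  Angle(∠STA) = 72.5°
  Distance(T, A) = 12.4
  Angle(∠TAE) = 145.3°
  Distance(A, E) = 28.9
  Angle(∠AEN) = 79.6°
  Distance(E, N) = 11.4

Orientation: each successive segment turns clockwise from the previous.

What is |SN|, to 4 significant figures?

20.27

G is at the origin; GJ runs at 146.1° with length 15.3, so J = (-12.70, 8.534). ∠GJS = 50.1° gives JS at 16.20° from the x-axis; with |JS| = 22.1, S = (8.523, 14.70). ∠JST = 66.4° gives ST at -97.40° from the x-axis; with |ST| = 26.0, T = (5.175, -11.08). ∠STA = 72.5° gives TA at 155.1° from the x-axis; with |TA| = 12.4, A = (-6.073, -5.863). ∠TAE = 145.3° gives AE at 120.4° from the x-axis; with |AE| = 28.9, E = (-20.70, 19.06). ∠AEN = 79.6° gives EN at 20.00° from the x-axis; with |EN| = 11.4, N = (-9.985, 22.96). Then |SN| = |N − S| = 20.27.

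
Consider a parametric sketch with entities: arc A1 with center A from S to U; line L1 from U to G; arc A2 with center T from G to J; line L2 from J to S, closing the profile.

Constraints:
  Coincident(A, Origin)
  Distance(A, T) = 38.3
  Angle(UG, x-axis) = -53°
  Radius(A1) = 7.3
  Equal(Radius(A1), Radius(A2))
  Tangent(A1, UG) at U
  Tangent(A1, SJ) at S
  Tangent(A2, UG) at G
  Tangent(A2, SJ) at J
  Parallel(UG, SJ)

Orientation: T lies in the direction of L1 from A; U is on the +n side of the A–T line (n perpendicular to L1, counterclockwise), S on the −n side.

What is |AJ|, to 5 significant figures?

38.989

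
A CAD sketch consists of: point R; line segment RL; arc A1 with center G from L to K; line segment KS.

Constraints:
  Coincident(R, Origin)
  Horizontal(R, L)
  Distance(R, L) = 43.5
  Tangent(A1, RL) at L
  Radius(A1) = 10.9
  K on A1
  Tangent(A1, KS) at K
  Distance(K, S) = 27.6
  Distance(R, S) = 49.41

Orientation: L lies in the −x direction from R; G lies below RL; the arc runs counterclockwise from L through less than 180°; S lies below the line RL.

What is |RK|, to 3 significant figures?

54.5

R is at the origin; R and L share the same y with |RL| = 43.5 and L on the −x side, so L = (-43.5, 0.00). The tangent condition forces GL to be normal to RL, so G = L + (0, -10.9) = (-43.5, -10.9). Since GK ⟂ KS (tangency), |GS| = √(10.9² + 27.6²) = 29.7 regardless of where K sits on A1. So S lies on both circle(R, 49.41) and circle(G, 29.7); the below-RL intersection is S = (-31.5, -38.0). K is the foot of the tangent from S: K = (-51.2, -18.7).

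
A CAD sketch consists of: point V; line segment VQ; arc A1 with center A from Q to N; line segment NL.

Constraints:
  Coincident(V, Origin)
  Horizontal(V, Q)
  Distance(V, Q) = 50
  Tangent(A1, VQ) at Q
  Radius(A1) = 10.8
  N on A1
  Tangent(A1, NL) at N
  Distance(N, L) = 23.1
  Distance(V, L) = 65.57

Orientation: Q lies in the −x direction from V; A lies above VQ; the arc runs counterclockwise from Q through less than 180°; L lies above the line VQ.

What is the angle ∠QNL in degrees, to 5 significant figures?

116.91°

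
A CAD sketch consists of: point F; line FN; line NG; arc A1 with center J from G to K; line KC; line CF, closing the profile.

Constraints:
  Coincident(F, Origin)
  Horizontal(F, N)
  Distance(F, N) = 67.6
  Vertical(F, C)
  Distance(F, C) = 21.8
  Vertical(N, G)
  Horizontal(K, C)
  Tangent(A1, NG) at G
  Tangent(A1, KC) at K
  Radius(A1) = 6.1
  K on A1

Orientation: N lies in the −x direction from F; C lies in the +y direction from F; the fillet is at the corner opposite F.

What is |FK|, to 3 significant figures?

65.2

The virtual corner opposite F is at (-67.6, 21.8). Since A1 is tangent to NG there, JG ⟂ NG and the tangent condition forces JK to be normal to KC, with radius 6.1, so the center J sits 6.1 in from both sides at J = (-61.5, 15.7). That places the tangent points at G = (-67.6, 15.7) on NG and K = (-61.5, 21.8) on KC. Then |FK| = |K − F| = 65.2.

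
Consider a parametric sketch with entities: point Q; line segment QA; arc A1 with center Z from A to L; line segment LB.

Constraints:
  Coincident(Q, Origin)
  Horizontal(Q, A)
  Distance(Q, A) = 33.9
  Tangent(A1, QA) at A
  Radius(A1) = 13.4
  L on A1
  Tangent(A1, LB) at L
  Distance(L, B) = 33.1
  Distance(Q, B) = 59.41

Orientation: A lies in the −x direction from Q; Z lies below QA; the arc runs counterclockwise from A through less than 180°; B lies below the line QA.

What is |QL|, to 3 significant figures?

49.9

Checks: |ZL| = 13.40 ✓; ∠(ZL, LB) = 90.00° ✓; |LB| = 33.10 ✓; |QB| = 59.41 ✓.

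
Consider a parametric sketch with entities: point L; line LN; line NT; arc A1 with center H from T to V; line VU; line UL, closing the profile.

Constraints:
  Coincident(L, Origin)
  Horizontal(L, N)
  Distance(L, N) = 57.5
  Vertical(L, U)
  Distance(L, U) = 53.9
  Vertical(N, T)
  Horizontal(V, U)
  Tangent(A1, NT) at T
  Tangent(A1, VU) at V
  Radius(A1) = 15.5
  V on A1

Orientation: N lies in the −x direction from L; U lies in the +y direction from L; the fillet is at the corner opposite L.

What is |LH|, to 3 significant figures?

56.9

L and U share the same x with |LU| = 53.9 and U on the +y side, so U = (0.00, 53.9). The virtual corner opposite L is at (-57.5, 53.9). Tangency of A1 to NT means the radius HT is perpendicular to NT and tangency of A1 to VU means the radius HV is perpendicular to VU, with radius 15.5, so the center H sits 15.5 in from both sides at H = (-42.0, 38.4). Then |LH| = |H − L| = 56.9.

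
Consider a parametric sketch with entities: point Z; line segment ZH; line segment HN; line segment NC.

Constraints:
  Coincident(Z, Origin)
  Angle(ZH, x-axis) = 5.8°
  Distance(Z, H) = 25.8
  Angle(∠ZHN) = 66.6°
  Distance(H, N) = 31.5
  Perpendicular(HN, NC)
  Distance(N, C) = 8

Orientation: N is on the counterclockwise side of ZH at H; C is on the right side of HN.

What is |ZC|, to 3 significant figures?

38.1

Z is at the origin; ZH runs at 5.8° with length 25.8, so H = 25.8·(cos 5.8°, sin 5.8°) = (25.7, 2.61). ∠ZHN = 66.6°, so HN runs at 5.8° + (180° − 66.6°) = 119° from the x-axis; with |HN| = 31.5, N = H + 31.5·(cos 119°, sin 119°) = (10.3, 30.1). HN ⟂ NC; with |NC| = 8.0 on the right of HN, C = N + 8.0·(0.873, 0.488) = (17.3, 34.0). Then |ZC| = |C − Z| = 38.1.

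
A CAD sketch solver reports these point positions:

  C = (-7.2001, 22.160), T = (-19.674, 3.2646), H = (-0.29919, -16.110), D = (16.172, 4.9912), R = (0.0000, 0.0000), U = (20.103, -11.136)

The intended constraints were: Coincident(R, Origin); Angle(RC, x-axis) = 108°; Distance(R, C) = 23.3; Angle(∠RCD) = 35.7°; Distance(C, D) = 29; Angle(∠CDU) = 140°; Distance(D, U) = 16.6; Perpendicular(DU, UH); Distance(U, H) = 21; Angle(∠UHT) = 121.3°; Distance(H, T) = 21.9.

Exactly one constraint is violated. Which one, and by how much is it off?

Distance(H, T) = 21.9 — off by 5.50.

R = (0.00, 0.00) ✓; RC at 108.0° ✓; |RC| = 23.30 ✓; ∠RCD = 35.70° ✓; |CD| = 29.00 ✓; ∠CDU = 140.0° ✓; |DU| = 16.60 ✓; ∠(DU, UH) = 90.00° ✓; |UH| = 21.00 ✓; ∠UHT = 121.3° ✓; |HT| = 27.40 ✗.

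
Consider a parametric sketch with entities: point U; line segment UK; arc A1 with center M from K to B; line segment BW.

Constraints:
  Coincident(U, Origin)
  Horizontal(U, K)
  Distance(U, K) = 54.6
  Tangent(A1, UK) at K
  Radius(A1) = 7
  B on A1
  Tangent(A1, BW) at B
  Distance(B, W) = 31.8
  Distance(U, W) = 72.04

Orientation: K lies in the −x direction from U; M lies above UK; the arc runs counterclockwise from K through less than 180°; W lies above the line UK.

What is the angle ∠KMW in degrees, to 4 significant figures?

169.4°

U is at the origin; UK is horizontal with |UK| = 54.6 and K on the −x side, so K = (-54.60, 0.000). A1 meets UK tangentially, so MK is at right angles to UK, so M = K + (0, 7) = (-54.60, 7.000). Since MB ⟂ BW (tangency), |MW| = √(7.0² + 31.8²) = 32.56 regardless of where B sits on A1. So W lies on both circle(U, 72.04) and circle(M, 32.56); the above-UK intersection is W = (-60.56, 39.01). B is the foot of the tangent from W: B = (-48.15, 9.731).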